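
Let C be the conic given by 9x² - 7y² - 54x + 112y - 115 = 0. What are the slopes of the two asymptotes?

Rearranging, 9(x² - 6x) -7(y² - 16y) = 115.
Completing the square gives 9(x - 3)² -7(y - 8)² = 115 + 81 - 448 = -252.
Dividing both sides by -252: (y - 8)²/36 - (x - 3)²/28 = 1
Hyperbola, center (3, 8), transverse axis vertical; a² = 36, b² = 28.
For a vertical hyperbola the asymptotes have slope ±a/b.
Here that is ±6/2√7 = ±3√7/7.

3√7/7 and -3√7/7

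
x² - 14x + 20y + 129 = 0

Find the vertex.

Only x is squared. Complete the square in x: (x - 7)² = -20(y + 4).
Vertex (7, -4); 4p = -20 so p = -5. Opens down.

(7, -4)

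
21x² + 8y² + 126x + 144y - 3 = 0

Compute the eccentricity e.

e = √273/21

Rearranging, 21(x² + 6x) + 8(y² + 18y) = 3.
21(x + 3)² + 8(y + 9)² = 3 + 189 + 648 = 840
Divide through by 840 to get (x + 3)²/40 + (y + 9)²/105 = 1.
Ellipse, center (-3, -9), major axis vertical; a² = 105, b² = 40.
c² = a² - b² = 65, so c = √65.
e = c/a = √65/√105 = √273/21.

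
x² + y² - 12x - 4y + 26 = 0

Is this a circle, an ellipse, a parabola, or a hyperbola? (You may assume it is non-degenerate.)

circle

No xy term. Coefficients of x² and y² are A = 1, C = 1.
A = C (same sign) ⇒ circle.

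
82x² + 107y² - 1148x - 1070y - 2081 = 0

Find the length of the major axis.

2√107

Collect terms: 82(x² - 14x) + 107(y² - 10y) = 2081
Completing the square gives 82(x - 7)² + 107(y - 5)² = 2081 + 4018 + 2675 = 8774.
Dividing both sides by 8774: (x - 7)²/107 + (y - 5)²/82 = 1
Ellipse, center (7, 5), major axis horizontal; a² = 107, b² = 82.
a² = 107 so a = √107; the major axis has length 2a = 2√107.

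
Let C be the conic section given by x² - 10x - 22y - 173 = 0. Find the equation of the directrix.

Only x is squared. Complete the square in x: (x - 5)² = 22(y + 9).
Vertex (5, -9); 4p = 22 so p = 11/2. Opens up.
Directrix is the horizontal line y = k − p = -9 − (11/2) = -29/2.

y = -29/2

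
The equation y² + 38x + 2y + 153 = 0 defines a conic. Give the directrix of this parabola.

x = 11/2

Only y is squared. Complete the square in y: (y + 1)² = -38(x + 4).
Vertex (-4, -1); 4p = -38 so p = -19/2. Opens left.
Directrix is the vertical line x = h − p = -4 − (-19/2) = 11/2.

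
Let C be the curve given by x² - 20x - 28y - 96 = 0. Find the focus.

(10, 0)

Only x is squared. Complete the square in x: (x - 10)² = 28(y + 7).
Vertex (10, -7); 4p = 28 so p = 7. Opens up.
Focus is p units from the vertex along the axis: (h, k + p).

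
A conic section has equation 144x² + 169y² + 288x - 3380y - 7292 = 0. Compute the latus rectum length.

144(x² + 2x) + 169(y² - 20y) = 7292
Complete the square in x and y: 144(x + 1)² + 169(y - 10)² = 7292 + 144 + 16900 = 24336
Dividing both sides by 24336: (x + 1)²/169 + (y - 10)²/144 = 1
Ellipse, center (-1, 10), major axis horizontal; a² = 169, b² = 144.
Latus rectum length = 2b²/a = 2·144/13 = 288/13.

288/13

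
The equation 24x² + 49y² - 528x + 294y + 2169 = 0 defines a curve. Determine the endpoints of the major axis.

Collect terms: 24(x² - 22x) + 49(y² + 6y) = -2169
Complete the square in x and y: 24(x - 11)² + 49(y + 3)² = -2169 + 2904 + 441 = 1176
Divide through by 1176 to get (x - 11)²/49 + (y + 3)²/24 = 1.
Ellipse, center (11, -3), major axis horizontal; a² = 49, b² = 24.
a = 7. Vertices at (h ± a, k).

(4, -3) and (18, -3)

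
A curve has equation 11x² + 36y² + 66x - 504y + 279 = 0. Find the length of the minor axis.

Rearranging, 11(x² + 6x) + 36(y² - 14y) = -279.
Complete the square: 11(x + 3)² + 36(y - 7)² = -279 + 99 + 1764 = 1584
Divide by 1584: (x + 3)²/144 + (y - 7)²/44 = 1
Ellipse, center (-3, 7), major axis horizontal; a² = 144, b² = 44.
b² = 44 so b = 2√11; the minor axis has length 2b = 4√11.

4√11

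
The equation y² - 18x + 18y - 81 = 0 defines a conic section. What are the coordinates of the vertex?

Only y is squared. Complete the square in y: (y + 9)² = 18(x + 9).
Vertex (-9, -9); 4p = 18 so p = 9/2. Opens right.

(-9, -9)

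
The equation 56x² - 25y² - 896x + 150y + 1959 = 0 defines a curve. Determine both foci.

(-1, 3) and (17, 3)

Group the x- and y-terms: 56(x² - 16x) -25(y² - 6y) = -1959
Complete the square in x and y: 56(x - 8)² -25(y - 3)² = -1959 + 3584 - 225 = 1400
Divide through by 1400 to get (x - 8)²/25 - (y - 3)²/56 = 1.
Hyperbola, center (8, 3), transverse axis horizontal; a² = 25, b² = 56.
c² = a² + b² = 25 + 56 = 81, so c = 9.
Foci lie on the horizontal axis through the center: (h ± c, k).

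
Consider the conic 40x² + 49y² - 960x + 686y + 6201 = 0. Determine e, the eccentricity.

Rearranging, 40(x² - 24x) + 49(y² + 14y) = -6201.
Completing the square gives 40(x - 12)² + 49(y + 7)² = -6201 + 5760 + 2401 = 1960.
Divide by 1960: (x - 12)²/49 + (y + 7)²/40 = 1
Ellipse, center (12, -7), major axis horizontal; a² = 49, b² = 40.
c² = a² - b² = 9, so c = 3.
e = c/a = 3/7.

e = 3/7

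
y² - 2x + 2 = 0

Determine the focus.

Only y is squared. Complete the square in y: y² = 2(x - 1).
Vertex (1, 0); 4p = 2 so p = 1/2. Opens right.
Focus is p units from the vertex along the axis: (h + p, k).

(3/2, 0)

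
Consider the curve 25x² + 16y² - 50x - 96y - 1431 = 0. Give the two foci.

Group: 25(x² - 2x) + 16(y² - 6y) = 1431
Complete the square: 25(x - 1)² + 16(y - 3)² = 1431 + 25 + 144 = 1600
Divide through by 1600 to get (x - 1)²/64 + (y - 3)²/100 = 1.
Ellipse, center (1, 3), major axis vertical; a² = 100, b² = 64.
c² = a² - b² = 100 - 64 = 36, so c = 6.
Foci lie on the vertical axis through the center: (h, k ± c).

(1, -3) and (1, 9)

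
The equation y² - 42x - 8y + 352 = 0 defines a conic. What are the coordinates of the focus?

(37/2, 4)

Only y is squared. Complete the square in y: (y - 4)² = 42(x - 8).
Vertex (8, 4); 4p = 42 so p = 21/2. Opens right.
Focus is p units from the vertex along the axis: (h + p, k).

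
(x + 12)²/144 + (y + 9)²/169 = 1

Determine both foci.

Center (-12, -9). The larger denominator 169 sits under the y-term, so the major axis is vertical; a² = 169, b² = 144.
c² = a² - b² = 169 - 144 = 25, so c = 5.
Foci lie on the vertical axis through the center: (h, k ± c).

(-12, -14) and (-12, -4)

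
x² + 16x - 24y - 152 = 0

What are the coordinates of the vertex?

Only x is squared. Complete the square in x: (x + 8)² = 24(y + 9).
Vertex (-8, -9); 4p = 24 so p = 6. Opens up.

(-8, -9)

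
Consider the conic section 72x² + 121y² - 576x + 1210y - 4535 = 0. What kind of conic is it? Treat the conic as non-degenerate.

ellipse

No xy term. Coefficients of x² and y² are A = 72, C = 121.
A and C have the same sign but A ≠ C ⇒ ellipse.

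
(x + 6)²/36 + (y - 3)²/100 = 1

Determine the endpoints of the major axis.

(-6, -7) and (-6, 13)

Center (-6, 3). The larger denominator 100 sits under the y-term, so the major axis is vertical; a² = 100, b² = 36.
a = 10. Vertices at (h, k ± a).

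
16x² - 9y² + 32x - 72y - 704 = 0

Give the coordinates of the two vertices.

(-7, -4) and (5, -4)

Collect terms: 16(x² + 2x) -9(y² + 8y) = 704
Complete the square in x and y: 16(x + 1)² -9(y + 4)² = 704 + 16 - 144 = 576
Divide through by 576 to get (x + 1)²/36 - (y + 4)²/64 = 1.
Hyperbola, center (-1, -4), transverse axis horizontal; a² = 36, b² = 64.
a = 6. Vertices at (h ± a, k).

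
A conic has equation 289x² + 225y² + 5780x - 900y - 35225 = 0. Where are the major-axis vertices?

Group the x- and y-terms: 289(x² + 20x) + 225(y² - 4y) = 35225
Complete the square in x and y: 289(x + 10)² + 225(y - 2)² = 35225 + 28900 + 900 = 65025
Dividing both sides by 65025: (x + 10)²/225 + (y - 2)²/289 = 1
Ellipse, center (-10, 2), major axis vertical; a² = 289, b² = 225.
a = 17. Vertices at (h, k ± a).

(-10, -15) and (-10, 19)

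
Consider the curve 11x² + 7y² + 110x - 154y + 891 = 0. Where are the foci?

Rearranging, 11(x² + 10x) + 7(y² - 22y) = -891.
11(x + 5)² + 7(y - 11)² = -891 + 275 + 847 = 231
Dividing both sides by 231: (x + 5)²/21 + (y - 11)²/33 = 1
Ellipse, center (-5, 11), major axis vertical; a² = 33, b² = 21.
c² = a² - b² = 33 - 21 = 12, so c = 2√3.
Foci lie on the vertical axis through the center: (h, k ± c).

(-5, 11 - 2√3) and (-5, 11 + 2√3)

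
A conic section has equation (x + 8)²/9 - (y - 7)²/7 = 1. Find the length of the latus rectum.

Center (-8, 7). The positive term is the x-term, so the transverse axis is horizontal; a² = 9, b² = 7.
Latus rectum length = 2b²/a = 2·7/3 = 14/3.

14/3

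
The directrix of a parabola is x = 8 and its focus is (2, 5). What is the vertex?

(5, 5)

The vertex is the midpoint between the focus and the directrix along the axis of symmetry.
Axis is horizontal (directrix is vertical). Vertex x-coordinate = (2 + 8)/2 = 5; y-coordinate = 5.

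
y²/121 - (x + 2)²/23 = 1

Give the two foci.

Center (-2, 0). The positive term is the y-term, so the transverse axis is vertical; a² = 121, b² = 23.
c² = a² + b² = 121 + 23 = 144, so c = 12.
Foci lie on the vertical axis through the center: (h, k ± c).

(-2, -12) and (-2, 12)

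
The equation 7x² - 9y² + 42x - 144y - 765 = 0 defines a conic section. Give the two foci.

Rearranging, 7(x² + 6x) -9(y² + 16y) = 765.
Complete the square in x and y: 7(x + 3)² -9(y + 8)² = 765 + 63 - 576 = 252
Dividing both sides by 252: (x + 3)²/36 - (y + 8)²/28 = 1
Hyperbola, center (-3, -8), transverse axis horizontal; a² = 36, b² = 28.
c² = a² + b² = 36 + 28 = 64, so c = 8.
Foci lie on the horizontal axis through the center: (h ± c, k).

(-11, -8) and (5, -8)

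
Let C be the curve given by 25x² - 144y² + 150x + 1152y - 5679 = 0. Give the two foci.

(-16, 4) and (10, 4)

Group the x- and y-terms: 25(x² + 6x) -144(y² - 8y) = 5679
Completing the square gives 25(x + 3)² -144(y - 4)² = 5679 + 225 - 2304 = 3600.
Dividing both sides by 3600: (x + 3)²/144 - (y - 4)²/25 = 1
Hyperbola, center (-3, 4), transverse axis horizontal; a² = 144, b² = 25.
c² = a² + b² = 144 + 25 = 169, so c = 13.
Foci lie on the horizontal axis through the center: (h ± c, k).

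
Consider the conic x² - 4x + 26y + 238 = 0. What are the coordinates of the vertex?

(2, -9)

Only x is squared. Complete the square in x: (x - 2)² = -26(y + 9).
Vertex (2, -9); 4p = -26 so p = -13/2. Opens down.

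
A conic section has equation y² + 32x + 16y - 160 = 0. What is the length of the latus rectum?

32

Only y is squared. Complete the square in y: (y + 8)² = -32(x - 7).
Vertex (7, -8); 4p = -32 so p = -8. Opens left.
Latus rectum length = |4p| = 32.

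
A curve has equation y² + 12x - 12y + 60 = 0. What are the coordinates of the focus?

Only y is squared. Complete the square in y: (y - 6)² = -12(x + 2).
Vertex (-2, 6); 4p = -12 so p = -3. Opens left.
Focus is p units from the vertex along the axis: (h + p, k).

(-5, 6)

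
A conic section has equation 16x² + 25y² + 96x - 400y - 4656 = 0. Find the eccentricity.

Collect terms: 16(x² + 6x) + 25(y² - 16y) = 4656
Complete the square: 16(x + 3)² + 25(y - 8)² = 4656 + 144 + 1600 = 6400
Dividing both sides by 6400: (x + 3)²/400 + (y - 8)²/256 = 1
Ellipse, center (-3, 8), major axis horizontal; a² = 400, b² = 256.
c² = a² - b² = 144, so c = 12.
e = c/a = 12/20 = 3/5.

e = 3/5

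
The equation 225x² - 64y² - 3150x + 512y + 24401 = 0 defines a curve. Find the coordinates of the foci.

(7, -13) and (7, 21)

225(x² - 14x) -64(y² - 8y) = -24401
Complete the square: 225(x - 7)² -64(y - 4)² = -24401 + 11025 - 1024 = -14400
Dividing both sides by -14400: (y - 4)²/225 - (x - 7)²/64 = 1
Hyperbola, center (7, 4), transverse axis vertical; a² = 225, b² = 64.
c² = a² + b² = 225 + 64 = 289, so c = 17.
Foci lie on the vertical axis through the center: (h, k ± c).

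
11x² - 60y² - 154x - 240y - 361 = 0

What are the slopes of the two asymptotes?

√165/30 and -√165/30

Group: 11(x² - 14x) -60(y² + 4y) = 361
Completing the square gives 11(x - 7)² -60(y + 2)² = 361 + 539 - 240 = 660.
Divide through by 660 to get (x - 7)²/60 - (y + 2)²/11 = 1.
Hyperbola, center (7, -2), transverse axis horizontal; a² = 60, b² = 11.
For a horizontal hyperbola the asymptotes have slope ±b/a.
Here that is ±√11/2√15 = ±√165/30.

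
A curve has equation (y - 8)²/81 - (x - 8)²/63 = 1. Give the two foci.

Center (8, 8). The positive term is the y-term, so the transverse axis is vertical; a² = 81, b² = 63.
c² = a² + b² = 81 + 63 = 144, so c = 12.
Foci lie on the vertical axis through the center: (h, k ± c).

(8, -4) and (8, 20)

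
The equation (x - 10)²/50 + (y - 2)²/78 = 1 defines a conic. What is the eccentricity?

Center (10, 2). The larger denominator 78 sits under the y-term, so the major axis is vertical; a² = 78, b² = 50.
c² = a² - b² = 28, so c = 2√7.
e = c/a = 2√7/√78 = √546/39.

e = √546/39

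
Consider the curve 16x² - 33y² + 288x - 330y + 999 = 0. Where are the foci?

Rearranging, 16(x² + 18x) -33(y² + 10y) = -999.
Completing the square gives 16(x + 9)² -33(y + 5)² = -999 + 1296 - 825 = -528.
Divide through by -528 to get (y + 5)²/16 - (x + 9)²/33 = 1.
Hyperbola, center (-9, -5), transverse axis vertical; a² = 16, b² = 33.
c² = a² + b² = 16 + 33 = 49, so c = 7.
Foci lie on the vertical axis through the center: (h, k ± c).

(-9, -12) and (-9, 2)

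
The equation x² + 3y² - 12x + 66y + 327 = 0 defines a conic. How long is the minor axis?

Rearranging, (x² - 12x) + 3(y² + 22y) = -327.
(x - 6)² + 3(y + 11)² = -327 + 36 + 363 = 72
Divide through by 72 to get (x - 6)²/72 + (y + 11)²/24 = 1.
Ellipse, center (6, -11), major axis horizontal; a² = 72, b² = 24.
b² = 24 so b = 2√6; the minor axis has length 2b = 4√6.

4√6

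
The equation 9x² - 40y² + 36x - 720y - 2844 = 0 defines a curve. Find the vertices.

Group: 9(x² + 4x) -40(y² + 18y) = 2844
9(x + 2)² -40(y + 9)² = 2844 + 36 - 3240 = -360
Divide through by -360 to get (y + 9)²/9 - (x + 2)²/40 = 1.
Hyperbola, center (-2, -9), transverse axis vertical; a² = 9, b² = 40.
a = 3. Vertices at (h, k ± a).

(-2, -12) and (-2, -6)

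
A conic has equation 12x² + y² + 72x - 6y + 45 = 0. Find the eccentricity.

e = √33/6

Collect terms: 12(x² + 6x) + (y² - 6y) = -45
Complete the square in x and y: 12(x + 3)² + (y - 3)² = -45 + 108 + 9 = 72
Dividing both sides by 72: (x + 3)²/6 + (y - 3)²/72 = 1
Ellipse, center (-3, 3), major axis vertical; a² = 72, b² = 6.
c² = a² - b² = 66, so c = √66.
e = c/a = √66/6√2 = √33/6.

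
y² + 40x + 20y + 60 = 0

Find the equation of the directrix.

x = 11

Only y is squared. Complete the square in y: (y + 10)² = -40(x - 1).
Vertex (1, -10); 4p = -40 so p = -10. Opens left.
Directrix is the vertical line x = h − p = 1 − (-10) = 11.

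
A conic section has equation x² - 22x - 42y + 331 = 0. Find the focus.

Only x is squared. Complete the square in x: (x - 11)² = 42(y - 5).
Vertex (11, 5); 4p = 42 so p = 21/2. Opens up.
Focus is p units from the vertex along the axis: (h, k + p).

(11, 31/2)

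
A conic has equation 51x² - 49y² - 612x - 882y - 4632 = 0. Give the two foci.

(-4, -9) and (16, -9)

Collect terms: 51(x² - 12x) -49(y² + 18y) = 4632
Completing the square gives 51(x - 6)² -49(y + 9)² = 4632 + 1836 - 3969 = 2499.
Divide by 2499: (x - 6)²/49 - (y + 9)²/51 = 1
Hyperbola, center (6, -9), transverse axis horizontal; a² = 49, b² = 51.
c² = a² + b² = 49 + 51 = 100, so c = 10.
Foci lie on the horizontal axis through the center: (h ± c, k).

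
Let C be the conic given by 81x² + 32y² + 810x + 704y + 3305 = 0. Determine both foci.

(-5, -18) and (-5, -4)

81(x² + 10x) + 32(y² + 22y) = -3305
Complete the square: 81(x + 5)² + 32(y + 11)² = -3305 + 2025 + 3872 = 2592
Dividing both sides by 2592: (x + 5)²/32 + (y + 11)²/81 = 1
Ellipse, center (-5, -11), major axis vertical; a² = 81, b² = 32.
c² = a² - b² = 81 - 32 = 49, so c = 7.
Foci lie on the vertical axis through the center: (h, k ± c).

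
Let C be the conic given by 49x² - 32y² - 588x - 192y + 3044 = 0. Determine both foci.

Collect terms: 49(x² - 12x) -32(y² + 6y) = -3044
Complete the square in x and y: 49(x - 6)² -32(y + 3)² = -3044 + 1764 - 288 = -1568
Divide by -1568: (y + 3)²/49 - (x - 6)²/32 = 1
Hyperbola, center (6, -3), transverse axis vertical; a² = 49, b² = 32.
c² = a² + b² = 49 + 32 = 81, so c = 9.
Foci lie on the vertical axis through the center: (h, k ± c).

(6, -12) and (6, 6)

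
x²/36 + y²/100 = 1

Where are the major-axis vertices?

Center (0, 0). The larger denominator 100 sits under the y-term, so the major axis is vertical; a² = 100, b² = 36.
a = 10. Vertices at (h, k ± a).

(0, -10) and (0, 10)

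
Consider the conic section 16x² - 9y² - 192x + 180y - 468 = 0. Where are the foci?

(1, 10) and (11, 10)

Group: 16(x² - 12x) -9(y² - 20y) = 468
Complete the square: 16(x - 6)² -9(y - 10)² = 468 + 576 - 900 = 144
Divide by 144: (x - 6)²/9 - (y - 10)²/16 = 1
Hyperbola, center (6, 10), transverse axis horizontal; a² = 9, b² = 16.
c² = a² + b² = 9 + 16 = 25, so c = 5.
Foci lie on the horizontal axis through the center: (h ± c, k).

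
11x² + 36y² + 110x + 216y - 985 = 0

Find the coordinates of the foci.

(-15, -3) and (5, -3)

Group: 11(x² + 10x) + 36(y² + 6y) = 985
11(x + 5)² + 36(y + 3)² = 985 + 275 + 324 = 1584
Dividing both sides by 1584: (x + 5)²/144 + (y + 3)²/44 = 1
Ellipse, center (-5, -3), major axis horizontal; a² = 144, b² = 44.
c² = a² - b² = 144 - 44 = 100, so c = 10.
Foci lie on the horizontal axis through the center: (h ± c, k).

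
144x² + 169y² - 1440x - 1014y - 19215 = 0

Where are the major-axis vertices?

(-8, 3) and (18, 3)

Group: 144(x² - 10x) + 169(y² - 6y) = 19215
Complete the square: 144(x - 5)² + 169(y - 3)² = 19215 + 3600 + 1521 = 24336
Divide by 24336: (x - 5)²/169 + (y - 3)²/144 = 1
Ellipse, center (5, 3), major axis horizontal; a² = 169, b² = 144.
a = 13. Vertices at (h ± a, k).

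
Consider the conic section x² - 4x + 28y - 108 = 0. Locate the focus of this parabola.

Only x is squared. Complete the square in x: (x - 2)² = -28(y - 4).
Vertex (2, 4); 4p = -28 so p = -7. Opens down.
Focus is p units from the vertex along the axis: (h, k + p).

(2, -3)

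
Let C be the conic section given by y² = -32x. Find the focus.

Vertex (0, 0); 4p = -32 so p = -8. Opens left.
Focus is p units from the vertex along the axis: (h + p, k).

(-8, 0)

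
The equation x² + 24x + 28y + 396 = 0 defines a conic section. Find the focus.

Only x is squared. Complete the square in x: (x + 12)² = -28(y + 9).
Vertex (-12, -9); 4p = -28 so p = -7. Opens down.
Focus is p units from the vertex along the axis: (h, k + p).

(-12, -16)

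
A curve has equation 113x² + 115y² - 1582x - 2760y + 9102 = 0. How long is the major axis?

2√115

Collect terms: 113(x² - 14x) + 115(y² - 24y) = -9102
113(x - 7)² + 115(y - 12)² = -9102 + 5537 + 16560 = 12995
Divide through by 12995 to get (x - 7)²/115 + (y - 12)²/113 = 1.
Ellipse, center (7, 12), major axis horizontal; a² = 115, b² = 113.
a² = 115 so a = √115; the major axis has length 2a = 2√115.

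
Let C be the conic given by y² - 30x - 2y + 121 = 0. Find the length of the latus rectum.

Only y is squared. Complete the square in y: (y - 1)² = 30(x - 4).
Vertex (4, 1); 4p = 30 so p = 15/2. Opens right.
Latus rectum length = |4p| = 30.

30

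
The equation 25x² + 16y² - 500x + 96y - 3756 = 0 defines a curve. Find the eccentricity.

Group the x- and y-terms: 25(x² - 20x) + 16(y² + 6y) = 3756
Complete the square in x and y: 25(x - 10)² + 16(y + 3)² = 3756 + 2500 + 144 = 6400
Divide through by 6400 to get (x - 10)²/256 + (y + 3)²/400 = 1.
Ellipse, center (10, -3), major axis vertical; a² = 400, b² = 256.
c² = a² - b² = 144, so c = 12.
e = c/a = 12/20 = 3/5.

e = 3/5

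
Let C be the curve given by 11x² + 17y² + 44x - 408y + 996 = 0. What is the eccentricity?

e = √102/17

11(x² + 4x) + 17(y² - 24y) = -996
11(x + 2)² + 17(y - 12)² = -996 + 44 + 2448 = 1496
Divide through by 1496 to get (x + 2)²/136 + (y - 12)²/88 = 1.
Ellipse, center (-2, 12), major axis horizontal; a² = 136, b² = 88.
c² = a² - b² = 48, so c = 4√3.
e = c/a = 4√3/2√34 = √102/17.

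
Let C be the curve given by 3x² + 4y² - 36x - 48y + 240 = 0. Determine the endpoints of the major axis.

(4, 6) and (8, 6)

Group the x- and y-terms: 3(x² - 12x) + 4(y² - 12y) = -240
Complete the square: 3(x - 6)² + 4(y - 6)² = -240 + 108 + 144 = 12
Dividing both sides by 12: (x - 6)²/4 + (y - 6)²/3 = 1
Ellipse, center (6, 6), major axis horizontal; a² = 4, b² = 3.
a = 2. Vertices at (h ± a, k).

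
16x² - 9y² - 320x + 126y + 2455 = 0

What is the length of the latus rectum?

27/2

16(x² - 20x) -9(y² - 14y) = -2455
16(x - 10)² -9(y - 7)² = -2455 + 1600 - 441 = -1296
Divide through by -1296 to get (y - 7)²/144 - (x - 10)²/81 = 1.
Hyperbola, center (10, 7), transverse axis vertical; a² = 144, b² = 81.
Latus rectum length = 2b²/a = 2·81/12 = 27/2.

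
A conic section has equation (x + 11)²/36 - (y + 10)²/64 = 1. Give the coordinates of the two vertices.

(-17, -10) and (-5, -10)

Center (-11, -10). The positive term is the x-term, so the transverse axis is horizontal; a² = 36, b² = 64.
a = 6. Vertices at (h ± a, k).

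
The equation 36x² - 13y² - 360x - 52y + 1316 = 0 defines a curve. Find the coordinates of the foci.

(5, -9) and (5, 5)

36(x² - 10x) -13(y² + 4y) = -1316
36(x - 5)² -13(y + 2)² = -1316 + 900 - 52 = -468
Dividing both sides by -468: (y + 2)²/36 - (x - 5)²/13 = 1
Hyperbola, center (5, -2), transverse axis vertical; a² = 36, b² = 13.
c² = a² + b² = 36 + 13 = 49, so c = 7.
Foci lie on the vertical axis through the center: (h, k ± c).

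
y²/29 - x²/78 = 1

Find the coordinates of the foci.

(0, 0 - √107) and (0, 0 + √107)

Center (0, 0). The positive term is the y-term, so the transverse axis is vertical; a² = 29, b² = 78.
c² = a² + b² = 29 + 78 = 107, so c = √107.
Foci lie on the vertical axis through the center: (h, k ± c).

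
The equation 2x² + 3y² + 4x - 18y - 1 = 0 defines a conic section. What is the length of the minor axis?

2(x² + 2x) + 3(y² - 6y) = 1
Completing the square gives 2(x + 1)² + 3(y - 3)² = 1 + 2 + 27 = 30.
Divide by 30: (x + 1)²/15 + (y - 3)²/10 = 1
Ellipse, center (-1, 3), major axis horizontal; a² = 15, b² = 10.
b² = 10 so b = √10; the minor axis has length 2b = 2√10.

2√10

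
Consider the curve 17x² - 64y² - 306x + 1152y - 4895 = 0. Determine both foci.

Group: 17(x² - 18x) -64(y² - 18y) = 4895
Complete the square: 17(x - 9)² -64(y - 9)² = 4895 + 1377 - 5184 = 1088
Dividing both sides by 1088: (x - 9)²/64 - (y - 9)²/17 = 1
Hyperbola, center (9, 9), transverse axis horizontal; a² = 64, b² = 17.
c² = a² + b² = 64 + 17 = 81, so c = 9.
Foci lie on the horizontal axis through the center: (h ± c, k).

(0, 9) and (18, 9)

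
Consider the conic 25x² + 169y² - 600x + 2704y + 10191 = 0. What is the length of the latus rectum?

Rearranging, 25(x² - 24x) + 169(y² + 16y) = -10191.
Complete the square in x and y: 25(x - 12)² + 169(y + 8)² = -10191 + 3600 + 10816 = 4225
Dividing both sides by 4225: (x - 12)²/169 + (y + 8)²/25 = 1
Ellipse, center (12, -8), major axis horizontal; a² = 169, b² = 25.
Latus rectum length = 2b²/a = 2·25/13 = 50/13.

50/13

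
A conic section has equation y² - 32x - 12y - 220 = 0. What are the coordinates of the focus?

Only y is squared. Complete the square in y: (y - 6)² = 32(x + 8).
Vertex (-8, 6); 4p = 32 so p = 8. Opens right.
Focus is p units from the vertex along the axis: (h + p, k).

(0, 6)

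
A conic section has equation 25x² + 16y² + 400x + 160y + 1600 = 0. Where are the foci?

(-8, -8) and (-8, -2)

Rearranging, 25(x² + 16x) + 16(y² + 10y) = -1600.
Complete the square: 25(x + 8)² + 16(y + 5)² = -1600 + 1600 + 400 = 400
Divide by 400: (x + 8)²/16 + (y + 5)²/25 = 1
Ellipse, center (-8, -5), major axis vertical; a² = 25, b² = 16.
c² = a² - b² = 25 - 16 = 9, so c = 3.
Foci lie on the vertical axis through the center: (h, k ± c).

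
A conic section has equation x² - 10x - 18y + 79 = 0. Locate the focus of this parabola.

(5, 15/2)

Only x is squared. Complete the square in x: (x - 5)² = 18(y - 3).
Vertex (5, 3); 4p = 18 so p = 9/2. Opens up.
Focus is p units from the vertex along the axis: (h, k + p).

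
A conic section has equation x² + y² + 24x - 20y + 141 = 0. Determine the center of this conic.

(-12, 10)

Rearranging, (x² + 24x) + (y² - 20y) = -141.
(x + 12)² + (y - 10)² = -141 + 144 + 100 = 103
So (x + 12)² + (y - 10)² = 103.
Circle centered at (-12, 10) with r² = 103.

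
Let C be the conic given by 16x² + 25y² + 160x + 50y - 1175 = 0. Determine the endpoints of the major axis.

(-15, -1) and (5, -1)

Collect terms: 16(x² + 10x) + 25(y² + 2y) = 1175
16(x + 5)² + 25(y + 1)² = 1175 + 400 + 25 = 1600
Dividing both sides by 1600: (x + 5)²/100 + (y + 1)²/64 = 1
Ellipse, center (-5, -1), major axis horizontal; a² = 100, b² = 64.
a = 10. Vertices at (h ± a, k).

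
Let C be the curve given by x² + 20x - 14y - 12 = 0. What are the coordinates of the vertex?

(-10, -8)

Only x is squared. Complete the square in x: (x + 10)² = 14(y + 8).
Vertex (-10, -8); 4p = 14 so p = 7/2. Opens up.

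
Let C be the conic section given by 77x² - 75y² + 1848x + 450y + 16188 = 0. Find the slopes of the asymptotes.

√231/15 and -√231/15

Group: 77(x² + 24x) -75(y² - 6y) = -16188
Completing the square gives 77(x + 12)² -75(y - 3)² = -16188 + 11088 - 675 = -5775.
Divide through by -5775 to get (y - 3)²/77 - (x + 12)²/75 = 1.
Hyperbola, center (-12, 3), transverse axis vertical; a² = 77, b² = 75.
For a vertical hyperbola the asymptotes have slope ±a/b.
Here that is ±√77/5√3 = ±√231/15.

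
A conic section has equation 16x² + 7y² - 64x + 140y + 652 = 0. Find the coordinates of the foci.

16(x² - 4x) + 7(y² + 20y) = -652
Complete the square in x and y: 16(x - 2)² + 7(y + 10)² = -652 + 64 + 700 = 112
Divide through by 112 to get (x - 2)²/7 + (y + 10)²/16 = 1.
Ellipse, center (2, -10), major axis vertical; a² = 16, b² = 7.
c² = a² - b² = 16 - 7 = 9, so c = 3.
Foci lie on the vertical axis through the center: (h, k ± c).

(2, -13) and (2, -7)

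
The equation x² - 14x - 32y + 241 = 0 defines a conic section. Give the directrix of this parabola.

y = -2

Only x is squared. Complete the square in x: (x - 7)² = 32(y - 6).
Vertex (7, 6); 4p = 32 so p = 8. Opens up.
Directrix is the horizontal line y = k − p = 6 − (8) = -2.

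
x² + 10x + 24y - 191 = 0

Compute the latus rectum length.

24

Only x is squared. Complete the square in x: (x + 5)² = -24(y - 9).
Vertex (-5, 9); 4p = -24 so p = -6. Opens down.
Latus rectum length = |4p| = 24.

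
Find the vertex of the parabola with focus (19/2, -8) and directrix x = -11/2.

The vertex is the midpoint between the focus and the directrix along the axis of symmetry.
Axis is horizontal (directrix is vertical). Vertex x-coordinate = (19/2 + (-11/2))/2 = 2; y-coordinate = -8.

(2, -8)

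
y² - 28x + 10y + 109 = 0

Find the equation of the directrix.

x = -4

Only y is squared. Complete the square in y: (y + 5)² = 28(x - 3).
Vertex (3, -5); 4p = 28 so p = 7. Opens right.
Directrix is the vertical line x = h − p = 3 − (7) = -4.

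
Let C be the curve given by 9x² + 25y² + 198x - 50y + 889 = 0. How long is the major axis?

10

Group the x- and y-terms: 9(x² + 22x) + 25(y² - 2y) = -889
Complete the square: 9(x + 11)² + 25(y - 1)² = -889 + 1089 + 25 = 225
Divide through by 225 to get (x + 11)²/25 + (y - 1)²/9 = 1.
Ellipse, center (-11, 1), major axis horizontal; a² = 25, b² = 9.
a² = 25 so a = 5; the major axis has length 2a = 10.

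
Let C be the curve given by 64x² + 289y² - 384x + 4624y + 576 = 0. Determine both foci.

(-12, -8) and (18, -8)

64(x² - 6x) + 289(y² + 16y) = -576
Complete the square in x and y: 64(x - 3)² + 289(y + 8)² = -576 + 576 + 18496 = 18496
Divide by 18496: (x - 3)²/289 + (y + 8)²/64 = 1
Ellipse, center (3, -8), major axis horizontal; a² = 289, b² = 64.
c² = a² - b² = 289 - 64 = 225, so c = 15.
Foci lie on the horizontal axis through the center: (h ± c, k).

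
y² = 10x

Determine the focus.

(5/2, 0)

Vertex (0, 0); 4p = 10 so p = 5/2. Opens right.
Focus is p units from the vertex along the axis: (h + p, k).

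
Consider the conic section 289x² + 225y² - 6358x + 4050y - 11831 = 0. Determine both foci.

Rearranging, 289(x² - 22x) + 225(y² + 18y) = 11831.
Completing the square gives 289(x - 11)² + 225(y + 9)² = 11831 + 34969 + 18225 = 65025.
Dividing both sides by 65025: (x - 11)²/225 + (y + 9)²/289 = 1
Ellipse, center (11, -9), major axis vertical; a² = 289, b² = 225.
c² = a² - b² = 289 - 225 = 64, so c = 8.
Foci lie on the vertical axis through the center: (h, k ± c).

(11, -17) and (11, -1)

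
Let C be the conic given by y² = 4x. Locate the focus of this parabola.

(1, 0)

Vertex (0, 0); 4p = 4 so p = 1. Opens right.
Focus is p units from the vertex along the axis: (h + p, k).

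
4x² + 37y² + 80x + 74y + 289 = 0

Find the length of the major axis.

2√37

Group the x- and y-terms: 4(x² + 20x) + 37(y² + 2y) = -289
Complete the square: 4(x + 10)² + 37(y + 1)² = -289 + 400 + 37 = 148
Divide through by 148 to get (x + 10)²/37 + (y + 1)²/4 = 1.
Ellipse, center (-10, -1), major axis horizontal; a² = 37, b² = 4.
a² = 37 so a = √37; the major axis has length 2a = 2√37.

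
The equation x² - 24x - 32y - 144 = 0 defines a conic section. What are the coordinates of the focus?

(12, -1)

Only x is squared. Complete the square in x: (x - 12)² = 32(y + 9).
Vertex (12, -9); 4p = 32 so p = 8. Opens up.
Focus is p units from the vertex along the axis: (h, k + p).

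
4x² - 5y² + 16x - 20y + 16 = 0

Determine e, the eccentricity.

e = 3/2

4(x² + 4x) -5(y² + 4y) = -16
4(x + 2)² -5(y + 2)² = -16 + 16 - 20 = -20
Dividing both sides by -20: (y + 2)²/4 - (x + 2)²/5 = 1
Hyperbola, center (-2, -2), transverse axis vertical; a² = 4, b² = 5.
c² = a² + b² = 9, so c = 3.
e = c/a = 3/2.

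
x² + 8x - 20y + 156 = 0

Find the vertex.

(-4, 7)

Only x is squared. Complete the square in x: (x + 4)² = 20(y - 7).
Vertex (-4, 7); 4p = 20 so p = 5. Opens up.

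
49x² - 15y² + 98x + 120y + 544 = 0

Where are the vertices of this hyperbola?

(-1, -3) and (-1, 11)

Collect terms: 49(x² + 2x) -15(y² - 8y) = -544
Complete the square in x and y: 49(x + 1)² -15(y - 4)² = -544 + 49 - 240 = -735
Divide by -735: (y - 4)²/49 - (x + 1)²/15 = 1
Hyperbola, center (-1, 4), transverse axis vertical; a² = 49, b² = 15.
a = 7. Vertices at (h, k ± a).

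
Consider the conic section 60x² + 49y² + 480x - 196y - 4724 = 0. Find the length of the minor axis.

Group the x- and y-terms: 60(x² + 8x) + 49(y² - 4y) = 4724
Completing the square gives 60(x + 4)² + 49(y - 2)² = 4724 + 960 + 196 = 5880.
Divide through by 5880 to get (x + 4)²/98 + (y - 2)²/120 = 1.
Ellipse, center (-4, 2), major axis vertical; a² = 120, b² = 98.
b² = 98 so b = 7√2; the minor axis has length 2b = 14√2.

14√2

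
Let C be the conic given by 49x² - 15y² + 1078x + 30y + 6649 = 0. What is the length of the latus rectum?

30/7

Rearranging, 49(x² + 22x) -15(y² - 2y) = -6649.
49(x + 11)² -15(y - 1)² = -6649 + 5929 - 15 = -735
Dividing both sides by -735: (y - 1)²/49 - (x + 11)²/15 = 1
Hyperbola, center (-11, 1), transverse axis vertical; a² = 49, b² = 15.
Latus rectum length = 2b²/a = 2·15/7 = 30/7.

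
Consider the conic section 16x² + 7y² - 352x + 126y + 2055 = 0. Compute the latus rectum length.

Rearranging, 16(x² - 22x) + 7(y² + 18y) = -2055.
Complete the square in x and y: 16(x - 11)² + 7(y + 9)² = -2055 + 1936 + 567 = 448
Divide through by 448 to get (x - 11)²/28 + (y + 9)²/64 = 1.
Ellipse, center (11, -9), major axis vertical; a² = 64, b² = 28.
Latus rectum length = 2b²/a = 2·28/8 = 7.

7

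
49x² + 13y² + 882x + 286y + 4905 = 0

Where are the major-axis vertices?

Group: 49(x² + 18x) + 13(y² + 22y) = -4905
Complete the square in x and y: 49(x + 9)² + 13(y + 11)² = -4905 + 3969 + 1573 = 637
Dividing both sides by 637: (x + 9)²/13 + (y + 11)²/49 = 1
Ellipse, center (-9, -11), major axis vertical; a² = 49, b² = 13.
a = 7. Vertices at (h, k ± a).

(-9, -18) and (-9, -4)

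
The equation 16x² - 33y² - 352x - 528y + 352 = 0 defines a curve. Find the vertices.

Group: 16(x² - 22x) -33(y² + 16y) = -352
16(x - 11)² -33(y + 8)² = -352 + 1936 - 2112 = -528
Divide by -528: (y + 8)²/16 - (x - 11)²/33 = 1
Hyperbola, center (11, -8), transverse axis vertical; a² = 16, b² = 33.
a = 4. Vertices at (h, k ± a).

(11, -12) and (11, -4)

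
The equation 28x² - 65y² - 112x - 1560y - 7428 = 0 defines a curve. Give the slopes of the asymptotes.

2√455/65 and -2√455/65

Group: 28(x² - 4x) -65(y² + 24y) = 7428
Completing the square gives 28(x - 2)² -65(y + 12)² = 7428 + 112 - 9360 = -1820.
Dividing both sides by -1820: (y + 12)²/28 - (x - 2)²/65 = 1
Hyperbola, center (2, -12), transverse axis vertical; a² = 28, b² = 65.
For a vertical hyperbola the asymptotes have slope ±a/b.
Here that is ±2√7/√65 = ±2√455/65.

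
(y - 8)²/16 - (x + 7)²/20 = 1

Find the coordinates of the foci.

(-7, 2) and (-7, 14)

Center (-7, 8). The positive term is the y-term, so the transverse axis is vertical; a² = 16, b² = 20.
c² = a² + b² = 16 + 20 = 36, so c = 6.
Foci lie on the vertical axis through the center: (h, k ± c).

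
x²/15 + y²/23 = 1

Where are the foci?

Center (0, 0). The larger denominator 23 sits under the y-term, so the major axis is vertical; a² = 23, b² = 15.
c² = a² - b² = 23 - 15 = 8, so c = 2√2.
Foci lie on the vertical axis through the center: (h, k ± c).

(0, 0 - 2√2) and (0, 0 + 2√2)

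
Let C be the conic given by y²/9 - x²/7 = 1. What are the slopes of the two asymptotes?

3√7/7 and -3√7/7

Center (0, 0). The positive term is the y-term, so the transverse axis is vertical; a² = 9, b² = 7.
For a vertical hyperbola the asymptotes have slope ±a/b.
Here that is ±3/√7 = ±3√7/7.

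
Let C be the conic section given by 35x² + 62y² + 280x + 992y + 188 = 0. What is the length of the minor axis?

2√70

Group: 35(x² + 8x) + 62(y² + 16y) = -188
Completing the square gives 35(x + 4)² + 62(y + 8)² = -188 + 560 + 3968 = 4340.
Dividing both sides by 4340: (x + 4)²/124 + (y + 8)²/70 = 1
Ellipse, center (-4, -8), major axis horizontal; a² = 124, b² = 70.
b² = 70 so b = √70; the minor axis has length 2b = 2√70.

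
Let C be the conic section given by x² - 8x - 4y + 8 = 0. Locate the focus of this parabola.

Only x is squared. Complete the square in x: (x - 4)² = 4(y + 2).
Vertex (4, -2); 4p = 4 so p = 1. Opens up.
Focus is p units from the vertex along the axis: (h, k + p).

(4, -1)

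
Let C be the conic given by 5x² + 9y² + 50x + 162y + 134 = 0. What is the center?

Group: 5(x² + 10x) + 9(y² + 18y) = -134
Completing the square gives 5(x + 5)² + 9(y + 9)² = -134 + 125 + 729 = 720.
Divide through by 720 to get (x + 5)²/144 + (y + 9)²/80 = 1.
Ellipse with center (-5, -9).

(-5, -9)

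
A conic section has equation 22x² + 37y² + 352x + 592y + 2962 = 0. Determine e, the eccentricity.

e = √555/37

Rearranging, 22(x² + 16x) + 37(y² + 16y) = -2962.
22(x + 8)² + 37(y + 8)² = -2962 + 1408 + 2368 = 814
Dividing both sides by 814: (x + 8)²/37 + (y + 8)²/22 = 1
Ellipse, center (-8, -8), major axis horizontal; a² = 37, b² = 22.
c² = a² - b² = 15, so c = √15.
e = c/a = √15/√37 = √555/37.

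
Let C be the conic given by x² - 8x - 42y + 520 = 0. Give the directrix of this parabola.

y = 3/2

Only x is squared. Complete the square in x: (x - 4)² = 42(y - 12).
Vertex (4, 12); 4p = 42 so p = 21/2. Opens up.
Directrix is the horizontal line y = k − p = 12 − (21/2) = 3/2.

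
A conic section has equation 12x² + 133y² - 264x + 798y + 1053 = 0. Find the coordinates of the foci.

Rearranging, 12(x² - 22x) + 133(y² + 6y) = -1053.
Completing the square gives 12(x - 11)² + 133(y + 3)² = -1053 + 1452 + 1197 = 1596.
Divide by 1596: (x - 11)²/133 + (y + 3)²/12 = 1
Ellipse, center (11, -3), major axis horizontal; a² = 133, b² = 12.
c² = a² - b² = 133 - 12 = 121, so c = 11.
Foci lie on the horizontal axis through the center: (h ± c, k).

(0, -3) and (22, -3)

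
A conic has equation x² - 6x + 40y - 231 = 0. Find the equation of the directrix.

Only x is squared. Complete the square in x: (x - 3)² = -40(y - 6).
Vertex (3, 6); 4p = -40 so p = -10. Opens down.
Directrix is the horizontal line y = k − p = 6 − (-10) = 16.

y = 16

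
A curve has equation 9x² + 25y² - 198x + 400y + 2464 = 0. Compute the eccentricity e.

e = 4/5

Group the x- and y-terms: 9(x² - 22x) + 25(y² + 16y) = -2464
9(x - 11)² + 25(y + 8)² = -2464 + 1089 + 1600 = 225
Divide by 225: (x - 11)²/25 + (y + 8)²/9 = 1
Ellipse, center (11, -8), major axis horizontal; a² = 25, b² = 9.
c² = a² - b² = 16, so c = 4.
e = c/a = 4/5.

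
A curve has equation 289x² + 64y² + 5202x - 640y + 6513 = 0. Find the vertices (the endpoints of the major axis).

Collect terms: 289(x² + 18x) + 64(y² - 10y) = -6513
Complete the square: 289(x + 9)² + 64(y - 5)² = -6513 + 23409 + 1600 = 18496
Divide through by 18496 to get (x + 9)²/64 + (y - 5)²/289 = 1.
Ellipse, center (-9, 5), major axis vertical; a² = 289, b² = 64.
a = 17. Vertices at (h, k ± a).

(-9, -12) and (-9, 22)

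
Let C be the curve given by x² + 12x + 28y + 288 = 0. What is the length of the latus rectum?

28

Only x is squared. Complete the square in x: (x + 6)² = -28(y + 9).
Vertex (-6, -9); 4p = -28 so p = -7. Opens down.
Latus rectum length = |4p| = 28.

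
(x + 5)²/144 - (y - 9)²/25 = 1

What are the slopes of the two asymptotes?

Center (-5, 9). The positive term is the x-term, so the transverse axis is horizontal; a² = 144, b² = 25.
For a horizontal hyperbola the asymptotes have slope ±b/a.
Here that is ±5/12.

5/12 and -5/12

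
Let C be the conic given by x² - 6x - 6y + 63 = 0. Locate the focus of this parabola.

Only x is squared. Complete the square in x: (x - 3)² = 6(y - 9).
Vertex (3, 9); 4p = 6 so p = 3/2. Opens up.
Focus is p units from the vertex along the axis: (h, k + p).

(3, 21/2)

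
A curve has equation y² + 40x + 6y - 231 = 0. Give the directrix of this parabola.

Only y is squared. Complete the square in y: (y + 3)² = -40(x - 6).
Vertex (6, -3); 4p = -40 so p = -10. Opens left.
Directrix is the vertical line x = h − p = 6 − (-10) = 16.

x = 16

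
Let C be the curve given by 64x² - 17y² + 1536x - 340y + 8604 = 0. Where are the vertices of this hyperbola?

(-12, -18) and (-12, -2)

Rearranging, 64(x² + 24x) -17(y² + 20y) = -8604.
64(x + 12)² -17(y + 10)² = -8604 + 9216 - 1700 = -1088
Divide through by -1088 to get (y + 10)²/64 - (x + 12)²/17 = 1.
Hyperbola, center (-12, -10), transverse axis vertical; a² = 64, b² = 17.
a = 8. Vertices at (h, k ± a).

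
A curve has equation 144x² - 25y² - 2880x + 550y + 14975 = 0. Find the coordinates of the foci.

(10, -2) and (10, 24)

Group the x- and y-terms: 144(x² - 20x) -25(y² - 22y) = -14975
Complete the square in x and y: 144(x - 10)² -25(y - 11)² = -14975 + 14400 - 3025 = -3600
Divide through by -3600 to get (y - 11)²/144 - (x - 10)²/25 = 1.
Hyperbola, center (10, 11), transverse axis vertical; a² = 144, b² = 25.
c² = a² + b² = 144 + 25 = 169, so c = 13.
Foci lie on the vertical axis through the center: (h, k ± c).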